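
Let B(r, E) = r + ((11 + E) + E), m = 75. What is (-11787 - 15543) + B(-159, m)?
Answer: -27328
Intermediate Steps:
B(r, E) = 11 + r + 2*E (B(r, E) = r + (11 + 2*E) = 11 + r + 2*E)
(-11787 - 15543) + B(-159, m) = (-11787 - 15543) + (11 - 159 + 2*75) = -27330 + (11 - 159 + 150) = -27330 + 2 = -27328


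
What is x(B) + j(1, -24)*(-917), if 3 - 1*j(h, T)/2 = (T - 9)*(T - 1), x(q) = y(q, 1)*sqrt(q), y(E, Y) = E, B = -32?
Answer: 1507548 - 128*I*sqrt(2) ≈ 1.5075e+6 - 181.02*I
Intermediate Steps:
x(q) = q**(3/2) (x(q) = q*sqrt(q) = q**(3/2))
j(h, T) = 6 - 2*(-1 + T)*(-9 + T) (j(h, T) = 6 - 2*(T - 9)*(T - 1) = 6 - 2*(-9 + T)*(-1 + T) = 6 - 2*(-1 + T)*(-9 + T))
x(B) + j(1, -24)*(-917) = (-32)**(3/2) + (-12 - 2*(-24)**2 + 20*(-24))*(-917) = -128*I*sqrt(2) + (-12 - 2*576 - 480)*(-917) = -128*I*sqrt(2) + (-12 - 1152 - 480)*(-917) = -128*I*sqrt(2) - 1644*(-917) = -128*I*sqrt(2) + 1507548 = 1507548 - 128*I*sqrt(2)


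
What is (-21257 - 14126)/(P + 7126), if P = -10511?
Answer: 35383/3385 ≈ 10.453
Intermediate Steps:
(-21257 - 14126)/(P + 7126) = (-21257 - 14126)/(-10511 + 7126) = -35383/(-3385) = -35383*(-1/3385) = 35383/3385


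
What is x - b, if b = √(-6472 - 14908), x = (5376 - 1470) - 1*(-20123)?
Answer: 24029 - 2*I*√5345 ≈ 24029.0 - 146.22*I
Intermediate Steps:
x = 24029 (x = 3906 + 20123 = 24029)
b = 2*I*√5345 (b = √(-21380) = 2*I*√5345 ≈ 146.22*I)
x - b = 24029 - 2*I*√5345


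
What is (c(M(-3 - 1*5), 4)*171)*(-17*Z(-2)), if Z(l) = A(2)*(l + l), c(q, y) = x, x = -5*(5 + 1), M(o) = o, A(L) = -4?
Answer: 1395360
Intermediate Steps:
x = -30 (x = -5*6 = -30)
c(q, y) = -30
Z(l) = -8*l (Z(l) = -4*(l + l) = -8*l)
(c(M(-3 - 1*5), 4)*171)*(-17*Z(-2)) = (-30*171)*(-(-136)*(-2)) = -(-87210)*16 = -5130*(-272) = 1395360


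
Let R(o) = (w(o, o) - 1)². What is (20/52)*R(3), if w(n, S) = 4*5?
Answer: 1805/13 ≈ 138.85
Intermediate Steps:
w(n, S) = 20
R(o) = 361 (R(o) = (20 - 1)² = 19² = 361)
(20/52)*R(3) = (20/52)*361 = (20*(1/52))*361 = (5/13)*361 = 1805/13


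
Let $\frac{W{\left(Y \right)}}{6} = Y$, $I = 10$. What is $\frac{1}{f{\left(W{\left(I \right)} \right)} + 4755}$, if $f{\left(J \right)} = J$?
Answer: $\frac{1}{4815} \approx 0.00020768$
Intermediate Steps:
$W{\left(Y \right)} = 6 Y$
$\frac{1}{f{\left(W{\left(I \right)} \right)} + 4755} = \frac{1}{6 \cdot 10 + 4755} = \frac{1}{60 + 4755} = \frac{1}{4815}$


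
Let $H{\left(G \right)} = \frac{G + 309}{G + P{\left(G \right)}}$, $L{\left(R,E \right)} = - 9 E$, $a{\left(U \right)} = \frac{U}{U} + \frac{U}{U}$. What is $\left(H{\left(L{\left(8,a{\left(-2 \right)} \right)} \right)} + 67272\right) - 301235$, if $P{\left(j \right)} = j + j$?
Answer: $- \frac{4211431}{18} \approx -2.3397 \cdot 10^{5}$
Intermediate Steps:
$P{\left(j \right)} = 2 j$
$a{\left(U \right)} = 2$ ($a{\left(U \right)} = 1 + 1 = 2$)
$H{\left(G \right)} = \frac{309 + G}{3 G}$ ($H{\left(G \right)} = \frac{G + 309}{G + 2 G} = \frac{309 + G}{3 G}$)
$\left(H{\left(L{\left(8,a{\left(-2 \right)} \right)} \right)} + 67272\right) - 301235 = \left(\frac{309 - 18}{3 \left(\left(-9\right) 2\right)} + 67272\right) - 301235 = \left(\frac{309 - 18}{3 \left(-18\right)} + 67272\right) - 301235 = \left(\frac{1}{3} \left(- \frac{1}{18}\right) 291 + 67272\right) - 301235 = \left(- \frac{97}{18} + 67272\right) - 301235 = \frac{1210799}{18} - 301235 = - \frac{4211431}{18}$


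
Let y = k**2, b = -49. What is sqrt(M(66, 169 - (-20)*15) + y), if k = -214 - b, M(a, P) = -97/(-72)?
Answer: sqrt(3920594)/12 ≈ 165.00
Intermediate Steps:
M(a, P) = 97/72 (M(a, P) = -97*(-1/72) = 97/72)
k = -165 (k = -214 - 1*(-49) = -214 + 49 = -165)
y = 27225 (y = (-165)**2 = 27225)
sqrt(M(66, 169 - (-20)*15) + y) = sqrt(97/72 + 27225) = sqrt(1960297/72) = sqrt(3920594)/12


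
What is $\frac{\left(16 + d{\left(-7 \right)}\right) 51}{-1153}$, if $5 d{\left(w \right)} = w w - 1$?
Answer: $- \frac{6528}{5765} \approx -1.1324$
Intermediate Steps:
$d{\left(w \right)} = - \frac{1}{5} + \frac{w^{2}}{5}$ ($d{\left(w \right)} = \frac{w w - 1}{5} = \frac{w^{2} - 1}{5} = \frac{-1 + w^{2}}{5} = - \frac{1}{5} + \frac{w^{2}}{5}$)
$\frac{\left(16 + d{\left(-7 \right)}\right) 51}{-1153} = \frac{\left(16 - \left(\frac{1}{5} - \frac{\left(-7\right)^{2}}{5}\right)\right) 51}{-1153} = \left(16 + \left(- \frac{1}{5} + \frac{1}{5} \cdot 49\right)\right) 51 \left(- \frac{1}{1153}\right) = \left(16 + \left(- \frac{1}{5} + \frac{49}{5}\right)\right) 51 \left(- \frac{1}{1153}\right) = \left(16 + \frac{48}{5}\right) 51 \left(- \frac{1}{1153}\right) = \frac{128}{5} \cdot 51 \left(- \frac{1}{1153}\right) = \frac{6528}{5} \left(- \frac{1}{1153}\right) = - \frac{6528}{5765}$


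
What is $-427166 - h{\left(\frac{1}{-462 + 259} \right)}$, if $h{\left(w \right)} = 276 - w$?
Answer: $- \frac{86770727}{203} \approx -4.2744 \cdot 10^{5}$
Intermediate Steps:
$-427166 - h{\left(\frac{1}{-462 + 259} \right)} = -427166 - \left(276 - \frac{1}{-462 + 259}\right) = -427166 - \left(276 - \frac{1}{-203}\right) = -427166 - \left(276 - - \frac{1}{203}\right) = -427166 - \left(276 + \frac{1}{203}\right) = -427166 - \frac{56029}{203} = - \frac{86770727}{203}$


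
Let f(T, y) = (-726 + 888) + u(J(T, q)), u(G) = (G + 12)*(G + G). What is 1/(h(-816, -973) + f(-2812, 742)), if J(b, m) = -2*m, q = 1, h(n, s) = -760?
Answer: -1/638 ≈ -0.0015674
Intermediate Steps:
u(G) = 2*G*(12 + G) (u(G) = (12 + G)*(2*G) = 2*G*(12 + G))
f(T, y) = 122 (f(T, y) = (-726 + 888) + 2*(-2*1)*(12 - 2*1) = 162 + 2*(-2)*(12 - 2) = 162 + 2*(-2)*10 = 162 - 40 = 122)
1/(h(-816, -973) + f(-2812, 742)) = 1/(-760 + 122) = 1/(-638) = -1/638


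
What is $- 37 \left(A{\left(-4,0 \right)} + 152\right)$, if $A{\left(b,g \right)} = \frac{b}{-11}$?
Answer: $- \frac{62012}{11} \approx -5637.5$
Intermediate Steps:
$A{\left(b,g \right)} = - \frac{b}{11}$ ($A{\left(b,g \right)} = b \left(- \frac{1}{11}\right) = - \frac{b}{11}$)
$- 37 \left(A{\left(-4,0 \right)} + 152\right) = - 37 \left(\left(- \frac{1}{11}\right) \left(-4\right) + 152\right) = - 37 \left(\frac{4}{11} + 152\right) = \left(-37\right) \frac{1676}{11} = - \frac{62012}{11}$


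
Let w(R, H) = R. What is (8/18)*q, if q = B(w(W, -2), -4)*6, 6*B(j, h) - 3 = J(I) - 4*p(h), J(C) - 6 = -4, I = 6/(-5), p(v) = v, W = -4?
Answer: 28/3 ≈ 9.3333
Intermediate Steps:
I = -6/5 (I = 6*(-⅕) = -6/5 ≈ -1.2000)
J(C) = 2 (J(C) = 6 - 4 = 2)
B(j, h) = ⅚ - 2*h/3 (B(j, h) = ½ + (2 - 4*h)/6 = ½ + (⅓ - 2*h/3) = ⅚ - 2*h/3)
q = 21 (q = (⅚ - ⅔*(-4))*6 = (⅚ + 8/3)*6 = (7/2)*6 = 21)
(8/18)*q = (8/18)*21 = ((1/18)*8)*21 = (4/9)*21 = 28/3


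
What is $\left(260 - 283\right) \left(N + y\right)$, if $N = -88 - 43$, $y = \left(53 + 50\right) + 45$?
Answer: $-391$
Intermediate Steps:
$y = 148$ ($y = 103 + 45 = 148$)
$N = -131$
$\left(260 - 283\right) \left(N + y\right) = \left(260 - 283\right) \left(-131 + 148\right) = \left(-23\right) 17 = -391$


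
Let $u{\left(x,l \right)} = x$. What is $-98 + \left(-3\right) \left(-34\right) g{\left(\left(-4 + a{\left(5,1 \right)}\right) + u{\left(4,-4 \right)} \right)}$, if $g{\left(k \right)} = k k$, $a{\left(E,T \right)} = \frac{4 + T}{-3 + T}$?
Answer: $\frac{1079}{2} \approx 539.5$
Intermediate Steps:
$a{\left(E,T \right)} = \frac{4 + T}{-3 + T}$
$g{\left(k \right)} = k^{2}$
$-98 + \left(-3\right) \left(-34\right) g{\left(\left(-4 + a{\left(5,1 \right)}\right) + u{\left(4,-4 \right)} \right)} = -98 + \left(-3\right) \left(-34\right) \left(\left(-4 + \frac{4 + 1}{-3 + 1}\right) + 4\right)^{2} = -98 + 102 \left(\left(-4 + \frac{1}{-2} \cdot 5\right) + 4\right)^{2} = -98 + 102 \left(\left(-4 - \frac{5}{2}\right) + 4\right)^{2} = -98 + 102 \left(- \frac{13}{2} + 4\right)^{2} = -98 + 102 \left(- \frac{5}{2}\right)^{2} = -98 + 102 \cdot \frac{25}{4} = -98 + \frac{1275}{2} = \frac{1079}{2}$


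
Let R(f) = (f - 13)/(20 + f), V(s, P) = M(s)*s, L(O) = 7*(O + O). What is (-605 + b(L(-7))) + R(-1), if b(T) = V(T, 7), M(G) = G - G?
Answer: -11509/19 ≈ -605.74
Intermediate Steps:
M(G) = 0
L(O) = 14*O (L(O) = 7*(2*O) = 14*O)
V(s, P) = 0 (V(s, P) = 0*s = 0)
R(f) = (-13 + f)/(20 + f)
b(T) = 0
(-605 + b(L(-7))) + R(-1) = (-605 + 0) + (-13 - 1)/(20 - 1) = -605 - 14/19 = -11509/19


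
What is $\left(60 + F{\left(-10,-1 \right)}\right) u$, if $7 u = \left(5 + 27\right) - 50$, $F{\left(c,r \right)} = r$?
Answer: $- \frac{1062}{7} \approx -151.71$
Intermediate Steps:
$u = - \frac{18}{7}$ ($u = \frac{\left(5 + 27\right) - 50}{7} = \frac{32 - 50}{7} = \frac{1}{7} \left(-18\right) = - \frac{18}{7} \approx -2.5714$)
$\left(60 + F{\left(-10,-1 \right)}\right) u = \left(60 - 1\right) \left(- \frac{18}{7}\right) = 59 \left(- \frac{18}{7}\right) = - \frac{1062}{7}$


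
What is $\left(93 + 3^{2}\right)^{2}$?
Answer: $10404$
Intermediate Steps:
$\left(93 + 3^{2}\right)^{2} = \left(93 + 9\right)^{2} = 102^{2} = 10404$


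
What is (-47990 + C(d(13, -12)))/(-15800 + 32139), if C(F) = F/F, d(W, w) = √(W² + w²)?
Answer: -47989/16339 ≈ -2.9371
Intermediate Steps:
C(F) = 1
(-47990 + C(d(13, -12)))/(-15800 + 32139) = (-47990 + 1)/(-15800 + 32139) = -47989/16339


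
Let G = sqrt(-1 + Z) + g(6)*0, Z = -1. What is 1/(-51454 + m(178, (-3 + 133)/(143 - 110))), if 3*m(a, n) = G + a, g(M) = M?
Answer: -77092/3962117643 - I*sqrt(2)/7924235286 ≈ -1.9457e-5 - 1.7847e-10*I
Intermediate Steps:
G = I*sqrt(2) (G = sqrt(-1 - 1) + 6*0 = sqrt(-2) + 0 = I*sqrt(2) + 0 = I*sqrt(2) ≈ 1.4142*I)
m(a, n) = a/3 + I*sqrt(2)/3 (m(a, n) = (I*sqrt(2) + a)/3 = (a + I*sqrt(2))/3 = a/3 + I*sqrt(2)/3)
1/(-51454 + m(178, (-3 + 133)/(143 - 110))) = 1/(-51454 + ((1/3)*178 + I*sqrt(2)/3)) = 1/(-51454 + (178/3 + I*sqrt(2)/3)) = 1/(-154184/3 + I*sqrt(2)/3)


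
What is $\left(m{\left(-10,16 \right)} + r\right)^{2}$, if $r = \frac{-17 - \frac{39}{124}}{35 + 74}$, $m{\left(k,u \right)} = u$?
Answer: $\frac{45842663881}{182682256} \approx 250.94$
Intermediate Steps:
$r = - \frac{2147}{13516}$ ($r = \frac{-17 - \frac{39}{124}}{109} = \left(-17 - \frac{39}{124}\right) \frac{1}{109} = \left(- \frac{2147}{124}\right) \frac{1}{109} = - \frac{2147}{13516} \approx -0.15885$)
$\left(m{\left(-10,16 \right)} + r\right)^{2} = \left(16 - \frac{2147}{13516}\right)^{2} = \left(\frac{214109}{13516}\right)^{2} = \frac{45842663881}{182682256}$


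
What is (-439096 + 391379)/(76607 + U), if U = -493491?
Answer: 47717/416884 ≈ 0.11446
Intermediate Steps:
(-439096 + 391379)/(76607 + U) = (-439096 + 391379)/(76607 - 493491) = -47717/(-416884) = -47717*(-1/416884) = 47717/416884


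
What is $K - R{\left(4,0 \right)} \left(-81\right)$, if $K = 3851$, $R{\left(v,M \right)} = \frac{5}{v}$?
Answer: $\frac{15809}{4} \approx 3952.3$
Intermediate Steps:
$K - R{\left(4,0 \right)} \left(-81\right) = 3851 - \frac{5}{4} \left(-81\right) = 3851 - - \frac{405}{4} = 3851 + \frac{405}{4} = \frac{15809}{4}$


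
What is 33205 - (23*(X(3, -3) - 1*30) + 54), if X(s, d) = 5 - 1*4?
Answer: 33818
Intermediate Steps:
X(s, d) = 1 (X(s, d) = 5 - 4 = 1)
33205 - (23*(X(3, -3) - 1*30) + 54) = 33205 - (23*(1 - 1*30) + 54) = 33205 - (23*(1 - 30) + 54) = 33205 - (23*(-29) + 54) = 33205 - (-667 + 54) = 33205 - 1*(-613) = 33205 + 613 = 33818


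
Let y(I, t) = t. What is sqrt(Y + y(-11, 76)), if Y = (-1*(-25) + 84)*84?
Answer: 4*sqrt(577) ≈ 96.083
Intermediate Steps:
Y = 9156 (Y = (25 + 84)*84 = 109*84 = 9156)
sqrt(Y + y(-11, 76)) = sqrt(9156 + 76) = sqrt(9232) = 4*sqrt(577)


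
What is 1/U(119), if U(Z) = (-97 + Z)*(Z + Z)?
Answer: 1/5236 ≈ 0.00019099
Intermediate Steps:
U(Z) = 2*Z*(-97 + Z) (U(Z) = (-97 + Z)*(2*Z) = 2*Z*(-97 + Z))
1/U(119) = 1/(2*119*(-97 + 119)) = 1/(2*119*22) = 1/5236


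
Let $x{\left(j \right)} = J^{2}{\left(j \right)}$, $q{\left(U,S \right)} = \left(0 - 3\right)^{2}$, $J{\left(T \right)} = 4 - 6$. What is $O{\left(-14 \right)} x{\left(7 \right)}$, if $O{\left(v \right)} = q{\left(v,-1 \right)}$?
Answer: $36$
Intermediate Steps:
$J{\left(T \right)} = -2$ ($J{\left(T \right)} = 4 - 6 = -2$)
$q{\left(U,S \right)} = 9$ ($q{\left(U,S \right)} = \left(-3\right)^{2} = 9$)
$O{\left(v \right)} = 9$
$x{\left(j \right)} = 4$ ($x{\left(j \right)} = \left(-2\right)^{2} = 4$)
$O{\left(-14 \right)} x{\left(7 \right)} = 9 \cdot 4 = 36$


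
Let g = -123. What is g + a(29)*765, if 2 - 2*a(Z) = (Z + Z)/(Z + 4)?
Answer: -333/11 ≈ -30.273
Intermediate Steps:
a(Z) = 1 - Z/(4 + Z) (a(Z) = 1 - (Z + Z)/(2*(Z + 4)) = 1 - 2*Z/(2*(4 + Z)) = 1 - Z/(4 + Z))
g + a(29)*765 = -123 + (4/(4 + 29))*765 = -123 + (4/33)*765 = -123 + 1020/11 = -333/11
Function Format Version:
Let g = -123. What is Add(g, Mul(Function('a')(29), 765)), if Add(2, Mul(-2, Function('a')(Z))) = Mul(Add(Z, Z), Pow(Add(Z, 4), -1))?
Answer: Rational(-333, 11) ≈ -30.273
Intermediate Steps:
Function('a')(Z) = Add(1, Mul(-1, Z, Pow(Add(4, Z), -1))) (Function('a')(Z) = Add(1, Mul(Rational(-1, 2), Mul(Add(Z, Z), Pow(Add(Z, 4), -1)))) = Add(1, Mul(Rational(-1, 2), Mul(Mul(2, Z), Pow(Add(4, Z), -1)))) = Add(1, Mul(Rational(-1, 2), Mul(2, Z, Pow(Add(4, Z), -1)))) = Add(1, Mul(-1, Z, Pow(Add(4, Z), -1))))
Add(g, Mul(Function('a')(29), 765)) = Add(-123, Mul(Mul(4, Pow(Add(4, 29), -1)), 765)) = Add(-123, Mul(Mul(4, Pow(33, -1)), 765)) = Add(-123, Mul(Mul(4, Rational(1, 33)), 765)) = Add(-123, Mul(Rational(4, 33), 765)) = Add(-123, Rational(1020, 11)) = Rational(-333, 11)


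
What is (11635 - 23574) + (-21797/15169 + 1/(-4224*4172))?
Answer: -41452874821829/3471638016 ≈ -11940.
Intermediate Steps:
(11635 - 23574) + (-21797/15169 + 1/(-4224*4172)) = -11939 + (-21797*1/15169 - 1/4224*1/4172) = -11939 + (-21797/15169 - 1/17622528) = -11939 - 4988548805/3471638016 = -41452874821829/3471638016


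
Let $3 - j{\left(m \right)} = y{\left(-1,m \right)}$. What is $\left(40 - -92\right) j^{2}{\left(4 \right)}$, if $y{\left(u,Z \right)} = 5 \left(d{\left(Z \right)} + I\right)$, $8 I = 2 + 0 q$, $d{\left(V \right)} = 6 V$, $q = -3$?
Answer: $\frac{7383057}{4} \approx 1.8458 \cdot 10^{6}$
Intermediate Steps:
$I = \frac{1}{4}$ ($I = \frac{2 + 0 \left(-3\right)}{8} = \frac{2 + 0}{8} = \frac{1}{8} \cdot 2 = \frac{1}{4} \approx 0.25$)
$y{\left(u,Z \right)} = \frac{5}{4} + 30 Z$ ($y{\left(u,Z \right)} = 5 \left(6 Z + \frac{1}{4}\right) = 5 \left(\frac{1}{4} + 6 Z\right) = \frac{5}{4} + 30 Z$)
$j{\left(m \right)} = \frac{7}{4} - 30 m$ ($j{\left(m \right)} = 3 - \left(\frac{5}{4} + 30 m\right) = \frac{7}{4} - 30 m$)
$\left(40 - -92\right) j^{2}{\left(4 \right)} = \left(40 - -92\right) \left(\frac{7}{4} - 120\right)^{2} = \left(40 + 92\right) \left(\frac{7}{4} - 120\right)^{2} = 132 \left(- \frac{473}{4}\right)^{2} = 132 \cdot \frac{223729}{16} = \frac{7383057}{4}$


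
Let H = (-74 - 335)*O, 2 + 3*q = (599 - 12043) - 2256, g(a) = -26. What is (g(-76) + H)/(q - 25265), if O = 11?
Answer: 13575/89497 ≈ 0.15168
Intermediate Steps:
q = -13702/3 (q = -⅔ + ((599 - 12043) - 2256)/3 = -⅔ + (-11444 - 2256)/3 = -⅔ + (⅓)*(-13700) = -⅔ - 13700/3 = -13702/3 ≈ -4567.3)
H = -4499 (H = (-74 - 335)*11 = -409*11 = -4499)
(g(-76) + H)/(q - 25265) = (-26 - 4499)/(-13702/3 - 25265) = -4525/(-89497/3) = -4525*(-3/89497) = 13575/89497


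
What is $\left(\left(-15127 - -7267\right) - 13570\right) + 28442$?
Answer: $7012$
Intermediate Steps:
$\left(\left(-15127 - -7267\right) - 13570\right) + 28442 = \left(\left(-15127 + 7267\right) - 13570\right) + 28442 = \left(-7860 - 13570\right) + 28442 = -21430 + 28442 = 7012$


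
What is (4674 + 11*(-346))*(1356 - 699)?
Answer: 570276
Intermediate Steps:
(4674 + 11*(-346))*(1356 - 699) = (4674 - 3806)*657 = 868*657 = 570276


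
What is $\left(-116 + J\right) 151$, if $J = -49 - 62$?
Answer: $-34277$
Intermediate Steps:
$J = -111$ ($J = -49 - 62 = -111$)
$\left(-116 + J\right) 151 = \left(-116 - 111\right) 151 = \left(-227\right) 151 = -34277$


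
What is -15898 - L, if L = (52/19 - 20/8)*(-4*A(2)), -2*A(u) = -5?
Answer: -302017/19 ≈ -15896.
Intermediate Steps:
A(u) = 5/2 (A(u) = -½*(-5) = 5/2)
L = -45/19 (L = (52/19 - 20/8)*(-4*5/2) = (52*(1/19) - 20*⅛)*(-10) = (52/19 - 5/2)*(-10) = (9/38)*(-10) = -45/19 ≈ -2.3684)
-15898 - L = -15898 - 1*(-45/19) = -15898 + 45/19 = -302017/19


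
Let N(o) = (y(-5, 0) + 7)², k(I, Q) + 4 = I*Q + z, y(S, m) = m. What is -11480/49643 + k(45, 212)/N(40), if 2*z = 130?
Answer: 476059923/2432507 ≈ 195.71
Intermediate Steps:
z = 65 (z = (½)*130 = 65)
k(I, Q) = 61 + I*Q (k(I, Q) = -4 + (I*Q + 65) = -4 + (65 + I*Q) = 61 + I*Q)
N(o) = 49 (N(o) = (0 + 7)² = 7² = 49)
-11480/49643 + k(45, 212)/N(40) = -11480/49643 + (61 + 45*212)/49 = -11480*1/49643 + (61 + 9540)*(1/49) = -11480/49643 + 9601*(1/49) = -11480/49643 + 9601/49 = 476059923/2432507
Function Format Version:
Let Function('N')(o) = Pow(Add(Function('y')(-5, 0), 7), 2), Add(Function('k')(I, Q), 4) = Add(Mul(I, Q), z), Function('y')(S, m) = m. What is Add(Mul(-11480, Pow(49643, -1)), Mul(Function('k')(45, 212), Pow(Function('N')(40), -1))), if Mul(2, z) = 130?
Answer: Rational(476059923, 2432507) ≈ 195.71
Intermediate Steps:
z = 65 (z = Mul(Rational(1, 2), 130) = 65)
Function('k')(I, Q) = Add(61, Mul(I, Q)) (Function('k')(I, Q) = Add(-4, Add(Mul(I, Q), 65)) = Add(-4, Add(65, Mul(I, Q))) = Add(61, Mul(I, Q)))
Function('N')(o) = 49 (Function('N')(o) = Pow(Add(0, 7), 2) = Pow(7, 2) = 49)
Add(Mul(-11480, Pow(49643, -1)), Mul(Function('k')(45, 212), Pow(Function('N')(40), -1))) = Add(Mul(-11480, Pow(49643, -1)), Mul(Add(61, Mul(45, 212)), Pow(49, -1))) = Add(Mul(-11480, Rational(1, 49643)), Mul(Add(61, 9540), Rational(1, 49))) = Add(Rational(-11480, 49643), Mul(9601, Rational(1, 49))) = Add(Rational(-11480, 49643), Rational(9601, 49)) = Rational(476059923, 2432507)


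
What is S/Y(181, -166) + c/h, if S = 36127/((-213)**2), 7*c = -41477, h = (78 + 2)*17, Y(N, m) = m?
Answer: -156358875599/35848769040 ≈ -4.3616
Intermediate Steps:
h = 1360 (h = 80*17 = 1360)
c = -41477/7 (c = (1/7)*(-41477) = -41477/7 ≈ -5925.3)
S = 36127/45369 ≈ 0.79629
S/Y(181, -166) + c/h = (36127/45369)/(-166) - 41477/7/1360 = (36127/45369)*(-1/166) - 41477/7*1/1360 = -36127/7531254 - 41477/9520 = -156358875599/35848769040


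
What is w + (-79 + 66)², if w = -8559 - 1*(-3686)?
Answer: -4704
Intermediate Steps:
w = -4873 (w = -8559 + 3686 = -4873)
w + (-79 + 66)² = -4873 + (-79 + 66)² = -4873 + (-13)² = -4873 + 169 = -4704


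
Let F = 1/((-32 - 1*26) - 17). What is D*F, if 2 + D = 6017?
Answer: -401/5 ≈ -80.200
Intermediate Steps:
D = 6015 (D = -2 + 6017 = 6015)
F = -1/75 (F = 1/((-32 - 26) - 17) = 1/(-58 - 17) = 1/(-75) = -1/75 ≈ -0.013333)
D*F = 6015*(-1/75) = -401/5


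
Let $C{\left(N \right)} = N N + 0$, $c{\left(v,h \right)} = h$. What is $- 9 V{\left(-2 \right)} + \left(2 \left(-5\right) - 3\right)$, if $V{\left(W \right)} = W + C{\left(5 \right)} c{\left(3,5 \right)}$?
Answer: $-1120$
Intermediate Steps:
$C{\left(N \right)} = N^{2}$ ($C{\left(N \right)} = N^{2} + 0 = N^{2}$)
$V{\left(W \right)} = 125 + W$ ($V{\left(W \right)} = W + 5^{2} \cdot 5 = W + 25 \cdot 5 = W + 125 = 125 + W$)
$- 9 V{\left(-2 \right)} + \left(2 \left(-5\right) - 3\right) = - 9 \left(125 - 2\right) + \left(2 \left(-5\right) - 3\right) = \left(-9\right) 123 - 13 = -1107 - 13 = -1120$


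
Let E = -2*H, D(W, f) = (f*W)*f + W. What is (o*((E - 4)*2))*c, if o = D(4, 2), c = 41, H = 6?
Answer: -26240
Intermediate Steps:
D(W, f) = W + W*f² (D(W, f) = (W*f)*f + W = W*f² + W = W + W*f²)
E = -12 (E = -2*6 = -12)
o = 20 (o = 4*(1 + 2²) = 4*(1 + 4) = 4*5 = 20)
(o*((E - 4)*2))*c = (20*((-12 - 4)*2))*41 = (20*(-16*2))*41 = (20*(-32))*41 = -640*41 = -26240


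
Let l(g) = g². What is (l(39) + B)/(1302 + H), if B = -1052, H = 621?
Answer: 469/1923 ≈ 0.24389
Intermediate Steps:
(l(39) + B)/(1302 + H) = (39² - 1052)/(1302 + 621) = (1521 - 1052)/1923 = 469*(1/1923) = 469/1923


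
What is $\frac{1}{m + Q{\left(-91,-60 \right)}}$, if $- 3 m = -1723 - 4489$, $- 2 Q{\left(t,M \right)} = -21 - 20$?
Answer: $\frac{6}{12547} \approx 0.0004782$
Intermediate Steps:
$Q{\left(t,M \right)} = \frac{41}{2}$ ($Q{\left(t,M \right)} = - \frac{-21 - 20}{2} = \left(- \frac{1}{2}\right) \left(-41\right) = \frac{41}{2}$)
$m = \frac{6212}{3}$ ($m = - \frac{-1723 - 4489}{3} = \left(- \frac{1}{3}\right) \left(-6212\right) = \frac{6212}{3} \approx 2070.7$)
$\frac{1}{m + Q{\left(-91,-60 \right)}} = \frac{1}{\frac{6212}{3} + \frac{41}{2}} = \frac{1}{\frac{12547}{6}} = \frac{6}{12547}$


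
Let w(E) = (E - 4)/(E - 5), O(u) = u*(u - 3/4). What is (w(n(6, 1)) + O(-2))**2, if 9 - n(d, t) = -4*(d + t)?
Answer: 43681/1024 ≈ 42.657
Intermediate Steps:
n(d, t) = 9 + 4*d + 4*t (n(d, t) = 9 - (-4)*(d + t) = 9 - (-4*d - 4*t) = 9 + (4*d + 4*t) = 9 + 4*d + 4*t)
O(u) = u*(-3/4 + u) (O(u) = u*(u - 3*1/4) = u*(u - 3/4) = u*(-3/4 + u))
w(E) = (-4 + E)/(-5 + E)
(w(n(6, 1)) + O(-2))**2 = ((-4 + (9 + 4*6 + 4*1))/(-5 + (9 + 4*6 + 4*1)) + (1/4)*(-2)*(-3 + 4*(-2)))**2 = ((-4 + (9 + 24 + 4))/(-5 + (9 + 24 + 4)) + (1/4)*(-2)*(-3 - 8))**2 = ((-4 + 37)/(-5 + 37) + (1/4)*(-2)*(-11))**2 = (33/32 + 11/2)**2 = (209/32)**2 = 43681/1024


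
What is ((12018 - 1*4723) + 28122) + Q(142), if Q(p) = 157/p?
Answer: 5029371/142 ≈ 35418.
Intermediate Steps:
((12018 - 1*4723) + 28122) + Q(142) = ((12018 - 1*4723) + 28122) + 157/142 = ((12018 - 4723) + 28122) + 157*(1/142) = (7295 + 28122) + 157/142 = 35417 + 157/142 = 5029371/142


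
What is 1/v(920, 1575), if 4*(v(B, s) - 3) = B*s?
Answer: 1/362253 ≈ 2.7605e-6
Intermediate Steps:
v(B, s) = 3 + B*s/4 (v(B, s) = 3 + (B*s)/4 = 3 + B*s/4)
1/v(920, 1575) = 1/(3 + (¼)*920*1575) = 1/(3 + 362250) = 1/362253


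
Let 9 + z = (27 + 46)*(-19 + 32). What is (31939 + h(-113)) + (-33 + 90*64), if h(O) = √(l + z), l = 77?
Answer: 37666 + 3*√113 ≈ 37698.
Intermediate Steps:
z = 940 (z = -9 + (27 + 46)*(-19 + 32) = -9 + 73*13 = -9 + 949 = 940)
h(O) = 3*√113 (h(O) = √(77 + 940) = √1017 = 3*√113)
(31939 + h(-113)) + (-33 + 90*64) = (31939 + 3*√113) + (-33 + 90*64) = (31939 + 3*√113) + (-33 + 5760) = (31939 + 3*√113) + 5727 = 37666 + 3*√113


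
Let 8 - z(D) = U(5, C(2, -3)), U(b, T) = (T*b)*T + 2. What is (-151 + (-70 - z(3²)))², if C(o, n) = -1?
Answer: 49284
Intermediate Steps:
U(b, T) = 2 + b*T² (U(b, T) = b*T² + 2 = 2 + b*T²)
z(D) = 1 (z(D) = 8 - (2 + 5*(-1)²) = 8 - (2 + 5*1) = 8 - (2 + 5) = 8 - 1*7 = 8 - 7 = 1)
(-151 + (-70 - z(3²)))² = (-151 + (-70 - 1*1))² = (-151 + (-70 - 1))² = (-151 - 71)² = (-222)² = 49284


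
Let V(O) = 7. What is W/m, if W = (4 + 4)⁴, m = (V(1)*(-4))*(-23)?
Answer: 1024/161 ≈ 6.3602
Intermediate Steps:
m = 644 (m = (7*(-4))*(-23) = -28*(-23) = 644)
W = 4096 (W = 8⁴ = 4096)
W/m = 4096/644 = 4096*(1/644) = 1024/161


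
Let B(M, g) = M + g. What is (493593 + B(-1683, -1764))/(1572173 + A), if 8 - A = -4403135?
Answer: 81691/995886 ≈ 0.082029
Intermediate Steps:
A = 4403143 (A = 8 - 1*(-4403135) = 8 + 4403135 = 4403143)
(493593 + B(-1683, -1764))/(1572173 + A) = (493593 + (-1683 - 1764))/(1572173 + 4403143) = (493593 - 3447)/5975316 = 490146*(1/5975316) = 81691/995886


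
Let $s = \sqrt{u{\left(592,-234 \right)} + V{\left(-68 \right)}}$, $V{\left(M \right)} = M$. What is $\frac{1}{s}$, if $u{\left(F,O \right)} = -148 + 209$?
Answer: $- \frac{i \sqrt{7}}{7} \approx - 0.37796 i$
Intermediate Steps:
$u{\left(F,O \right)} = 61$
$s = i \sqrt{7}$ ($s = \sqrt{61 - 68} = \sqrt{-7} = i \sqrt{7} \approx 2.6458 i$)
$\frac{1}{s} = \frac{1}{i \sqrt{7}} = - \frac{i \sqrt{7}}{7}$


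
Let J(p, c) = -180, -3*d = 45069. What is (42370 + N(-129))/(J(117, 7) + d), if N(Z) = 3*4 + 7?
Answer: -1843/661 ≈ -2.7882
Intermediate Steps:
d = -15023 (d = -⅓*45069 = -15023)
N(Z) = 19 (N(Z) = 12 + 7 = 19)
(42370 + N(-129))/(J(117, 7) + d) = (42370 + 19)/(-180 - 15023) = 42389/(-15203) = 42389*(-1/15203) = -1843/661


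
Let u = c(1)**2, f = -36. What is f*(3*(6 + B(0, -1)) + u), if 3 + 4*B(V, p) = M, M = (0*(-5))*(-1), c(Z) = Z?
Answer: -603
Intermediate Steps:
M = 0 (M = 0*(-1) = 0)
B(V, p) = -3/4 (B(V, p) = -3/4 + (1/4)*0 = -3/4 + 0 = -3/4)
u = 1 (u = 1**2 = 1)
f*(3*(6 + B(0, -1)) + u) = -36*(3*(6 - 3/4) + 1) = -36*(3*(21/4) + 1) = -36*(63/4 + 1) = -36*67/4 = -603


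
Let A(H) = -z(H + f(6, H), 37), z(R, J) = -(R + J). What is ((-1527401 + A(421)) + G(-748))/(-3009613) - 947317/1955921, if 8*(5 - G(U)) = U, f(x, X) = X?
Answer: 269012440445/11773130537146 ≈ 0.022850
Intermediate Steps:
G(U) = 5 - U/8
z(R, J) = -J - R (z(R, J) = -(J + R) = -J - R)
A(H) = 37 + 2*H (A(H) = -(-1*37 - (H + H)) = -(-37 - 2*H) = 37 + 2*H)
((-1527401 + A(421)) + G(-748))/(-3009613) - 947317/1955921 = ((-1527401 + (37 + 2*421)) + (5 - 1/8*(-748)))/(-3009613) - 947317/1955921 = ((-1527401 + (37 + 842)) + (5 + 187/2))*(-1/3009613) - 947317*1/1955921 = ((-1527401 + 879) + 197/2)*(-1/3009613) - 947317/1955921 = (-1526522 + 197/2)*(-1/3009613) - 947317/1955921 = -3052847/2*(-1/3009613) - 947317/1955921 = 3052847/6019226 - 947317/1955921 = 269012440445/11773130537146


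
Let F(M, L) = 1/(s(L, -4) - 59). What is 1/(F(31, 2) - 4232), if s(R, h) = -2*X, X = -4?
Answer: -51/215833 ≈ -0.00023629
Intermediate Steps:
s(R, h) = 8 (s(R, h) = -2*(-4) = 8)
F(M, L) = -1/51 (F(M, L) = 1/(8 - 59) = 1/(-51) = -1/51)
1/(F(31, 2) - 4232) = 1/(-1/51 - 4232) = 1/(-215833/51) = -51/215833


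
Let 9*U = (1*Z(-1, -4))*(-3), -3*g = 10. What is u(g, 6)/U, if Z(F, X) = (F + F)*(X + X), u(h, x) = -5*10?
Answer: 75/8 ≈ 9.3750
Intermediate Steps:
g = -10/3 (g = -⅓*10 = -10/3 ≈ -3.3333)
u(h, x) = -50
Z(F, X) = 4*F*X (Z(F, X) = (2*F)*(2*X) = 4*F*X)
U = -16/3 (U = ((1*(4*(-1)*(-4)))*(-3))/9 = ((1*16)*(-3))/9 = (16*(-3))/9 = (⅑)*(-48) = -16/3 ≈ -5.3333)
u(g, 6)/U = -50/(-16/3) = -50*(-3/16) = 75/8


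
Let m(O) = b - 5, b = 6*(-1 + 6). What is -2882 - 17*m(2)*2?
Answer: -3732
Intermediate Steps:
b = 30 (b = 6*5 = 30)
m(O) = 25 (m(O) = 30 - 5 = 25)
-2882 - 17*m(2)*2 = -2882 - 17*25*2 = -2882 - 425*2 = -2882 - 1*850 = -2882 - 850 = -3732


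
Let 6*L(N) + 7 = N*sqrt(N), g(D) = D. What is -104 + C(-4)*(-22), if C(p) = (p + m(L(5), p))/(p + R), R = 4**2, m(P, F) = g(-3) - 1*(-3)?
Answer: -290/3 ≈ -96.667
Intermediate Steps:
L(N) = -7/6 + N**(3/2)/6 (L(N) = -7/6 + (N*sqrt(N))/6 = -7/6 + N**(3/2)/6)
m(P, F) = 0 (m(P, F) = -3 - 1*(-3) = -3 + 3 = 0)
R = 16
C(p) = p/(16 + p) (C(p) = (p + 0)/(p + 16) = p/(16 + p))
-104 + C(-4)*(-22) = -104 - 4/(16 - 4)*(-22) = -104 - 4/12*(-22) = -104 - 4*1/12*(-22) = -104 - 1/3*(-22) = -104 + 22/3 = -290/3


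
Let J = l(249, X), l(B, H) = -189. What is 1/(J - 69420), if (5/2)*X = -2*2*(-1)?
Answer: -1/69609 ≈ -1.4366e-5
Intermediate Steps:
X = 8/5 (X = 2*(-2*2*(-1))/5 = 2*(-4*(-1))/5 = (⅖)*4 = 8/5 ≈ 1.6000)
J = -189
1/(J - 69420) = 1/(-189 - 69420) = 1/(-69609) = -1/69609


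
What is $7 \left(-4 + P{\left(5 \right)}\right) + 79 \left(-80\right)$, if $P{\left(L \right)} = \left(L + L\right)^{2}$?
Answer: $-5648$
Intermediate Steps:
$P{\left(L \right)} = 4 L^{2}$ ($P{\left(L \right)} = \left(2 L\right)^{2} = 4 L^{2}$)
$7 \left(-4 + P{\left(5 \right)}\right) + 79 \left(-80\right) = 7 \left(-4 + 4 \cdot 5^{2}\right) + 79 \left(-80\right) = 7 \left(-4 + 4 \cdot 25\right) - 6320 = 7 \left(-4 + 100\right) - 6320 = 7 \cdot 96 - 6320 = 672 - 6320 = -5648$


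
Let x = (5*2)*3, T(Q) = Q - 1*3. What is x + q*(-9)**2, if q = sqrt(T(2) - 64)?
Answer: 30 + 81*I*sqrt(65) ≈ 30.0 + 653.04*I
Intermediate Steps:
T(Q) = -3 + Q (T(Q) = Q - 3 = -3 + Q)
x = 30 (x = 10*3 = 30)
q = I*sqrt(65) (q = sqrt((-3 + 2) - 64) = sqrt(-1 - 64) = sqrt(-65) = I*sqrt(65) ≈ 8.0623*I)
x + q*(-9)**2 = 30 + (I*sqrt(65))*(-9)**2 = 30 + (I*sqrt(65))*81 = 30 + 81*I*sqrt(65)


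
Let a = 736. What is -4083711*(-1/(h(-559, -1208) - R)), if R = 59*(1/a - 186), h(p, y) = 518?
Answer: 1001870432/2819351 ≈ 355.35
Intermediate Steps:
R = -8076805/736 (R = 59*(1/736 - 186) = 59*(-136895/736) = -8076805/736 ≈ -10974.)
-4083711*(-1/(h(-559, -1208) - R)) = -4083711*(-1/(518 - 1*(-8076805/736))) = -4083711*(-1/(518 + 8076805/736)) = -4083711/((-1*8458053/736)) = -4083711/(-8458053/736) = -4083711*(-736/8458053) = 1001870432/2819351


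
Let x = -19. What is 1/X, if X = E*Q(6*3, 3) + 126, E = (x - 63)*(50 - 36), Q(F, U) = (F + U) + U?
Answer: -1/27426 ≈ -3.6462e-5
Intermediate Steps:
Q(F, U) = F + 2*U
E = -1148 (E = (-19 - 63)*(50 - 36) = -82*14 = -1148)
X = -27426 (X = -1148*(6*3 + 2*3) + 126 = -1148*(18 + 6) + 126 = -1148*24 + 126 = -27552 + 126 = -27426)
1/X = 1/(-27426) = -1/27426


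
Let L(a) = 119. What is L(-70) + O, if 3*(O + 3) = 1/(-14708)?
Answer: 5118383/44124 ≈ 116.00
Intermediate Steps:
O = -132373/44124 (O = -3 + (⅓)/(-14708) = -3 + (⅓)*(-1/14708) = -3 - 1/44124 = -132373/44124 ≈ -3.0000)
L(-70) + O = 119 - 132373/44124 = 5118383/44124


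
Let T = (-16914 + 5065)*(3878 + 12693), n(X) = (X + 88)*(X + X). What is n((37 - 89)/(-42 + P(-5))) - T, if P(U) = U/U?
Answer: 330064359139/1681 ≈ 1.9635e+8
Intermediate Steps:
P(U) = 1
n(X) = 2*X*(88 + X) (n(X) = (88 + X)*(2*X) = 2*X*(88 + X))
T = -196349779 (T = -11849*16571 = -196349779)
n((37 - 89)/(-42 + P(-5))) - T = 2*((37 - 89)/(-42 + 1))*(88 + (37 - 89)/(-42 + 1)) - 1*(-196349779) = 2*(-52/(-41))*(88 - 52/(-41)) + 196349779 = 2*(-52*(-1/41))*(88 - 52*(-1/41)) + 196349779 = 2*(52/41)*(88 + 52/41) + 196349779 = 2*(52/41)*(3660/41) + 196349779 = 380640/1681 + 196349779 = 330064359139/1681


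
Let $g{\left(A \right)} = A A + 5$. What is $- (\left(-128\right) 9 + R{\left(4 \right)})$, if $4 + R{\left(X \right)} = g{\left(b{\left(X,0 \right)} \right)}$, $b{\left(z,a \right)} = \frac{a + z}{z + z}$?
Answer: $\frac{4603}{4} \approx 1150.8$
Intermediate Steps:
$b{\left(z,a \right)} = \frac{a + z}{2 z}$
$g{\left(A \right)} = 5 + A^{2}$ ($g{\left(A \right)} = A^{2} + 5 = 5 + A^{2}$)
$R{\left(X \right)} = \frac{5}{4}$ ($R{\left(X \right)} = -4 + \left(5 + \left(\frac{0 + X}{2 X}\right)^{2}\right) = -4 + \left(5 + \left(\frac{X}{2 X}\right)^{2}\right) = -4 + \left(5 + \left(\frac{1}{2}\right)^{2}\right) = -4 + \left(5 + \frac{1}{4}\right) = -4 + \frac{21}{4} = \frac{5}{4}$)
$- (\left(-128\right) 9 + R{\left(4 \right)}) = - (\left(-128\right) 9 + \frac{5}{4}) = - (-1152 + \frac{5}{4}) = \left(-1\right) \left(- \frac{4603}{4}\right) = \frac{4603}{4}$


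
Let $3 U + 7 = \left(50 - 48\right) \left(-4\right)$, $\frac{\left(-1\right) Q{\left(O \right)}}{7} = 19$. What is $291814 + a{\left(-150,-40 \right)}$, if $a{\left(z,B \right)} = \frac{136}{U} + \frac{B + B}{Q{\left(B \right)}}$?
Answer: $\frac{194038622}{665} \approx 2.9179 \cdot 10^{5}$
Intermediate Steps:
$Q{\left(O \right)} = -133$ ($Q{\left(O \right)} = \left(-7\right) 19 = -133$)
$U = -5$ ($U = - \frac{7}{3} + \frac{\left(50 - 48\right) \left(-4\right)}{3} = - \frac{7}{3} + \frac{2 \left(-4\right)}{3} = - \frac{7}{3} + \frac{1}{3} \left(-8\right) = - \frac{7}{3} - \frac{8}{3} = -5$)
$a{\left(z,B \right)} = - \frac{136}{5} - \frac{2 B}{133}$ ($a{\left(z,B \right)} = \frac{136}{-5} + \frac{B + B}{-133} = 136 \left(- \frac{1}{5}\right) + 2 B \left(- \frac{1}{133}\right) = - \frac{136}{5} - \frac{2 B}{133}$)
$291814 + a{\left(-150,-40 \right)} = 291814 - \frac{17688}{665} = \frac{194038622}{665}$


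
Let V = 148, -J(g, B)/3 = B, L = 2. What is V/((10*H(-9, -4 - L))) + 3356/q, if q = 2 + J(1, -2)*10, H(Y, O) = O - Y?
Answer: 27464/465 ≈ 59.062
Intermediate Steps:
J(g, B) = -3*B
q = 62 (q = 2 - 3*(-2)*10 = 2 + 6*10 = 2 + 60 = 62)
V/((10*H(-9, -4 - L))) + 3356/q = 148/((10*((-4 - 1*2) - 1*(-9)))) + 3356/62 = 148/((10*((-4 - 2) + 9))) + 3356*(1/62) = 148/((10*(-6 + 9))) + 1678/31 = 148/((10*3)) + 1678/31 = 148/30 + 1678/31 = 148*(1/30) + 1678/31 = 74/15 + 1678/31 = 27464/465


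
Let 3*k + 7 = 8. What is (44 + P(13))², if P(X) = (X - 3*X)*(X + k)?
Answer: 824464/9 ≈ 91607.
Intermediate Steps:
k = ⅓ (k = -7/3 + (⅓)*8 = -7/3 + 8/3 = ⅓ ≈ 0.33333)
P(X) = -2*X*(⅓ + X) (P(X) = (X - 3*X)*(X + ⅓) = (-2*X)*(⅓ + X) = -2*X*(⅓ + X))
(44 + P(13))² = (44 - ⅔*13*(1 + 3*13))² = (44 - ⅔*13*(1 + 39))² = (44 - ⅔*13*40)² = (44 - 1040/3)² = (-908/3)² = 824464/9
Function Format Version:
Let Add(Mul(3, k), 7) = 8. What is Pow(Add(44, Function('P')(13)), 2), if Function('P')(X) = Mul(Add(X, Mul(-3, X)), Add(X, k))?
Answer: Rational(824464, 9) ≈ 91607.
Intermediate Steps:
k = Rational(1, 3) (k = Add(Rational(-7, 3), Mul(Rational(1, 3), 8)) = Add(Rational(-7, 3), Rational(8, 3)) = Rational(1, 3) ≈ 0.33333)
Function('P')(X) = Mul(-2, X, Add(Rational(1, 3), X)) (Function('P')(X) = Mul(Add(X, Mul(-3, X)), Add(X, Rational(1, 3))) = Mul(Mul(-2, X), Add(Rational(1, 3), X)) = Mul(-2, X, Add(Rational(1, 3), X)))
Pow(Add(44, Function('P')(13)), 2) = Pow(Add(44, Mul(Rational(-2, 3), 13, Add(1, Mul(3, 13)))), 2) = Pow(Add(44, Mul(Rational(-2, 3), 13, Add(1, 39))), 2) = Pow(Add(44, Mul(Rational(-2, 3), 13, 40)), 2) = Pow(Add(44, Rational(-1040, 3)), 2) = Pow(Rational(-908, 3), 2) = Rational(824464, 9)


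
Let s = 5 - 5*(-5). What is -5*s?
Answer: -150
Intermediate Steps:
s = 30 (s = 5 + 25 = 30)
-5*s = -5*30 = -150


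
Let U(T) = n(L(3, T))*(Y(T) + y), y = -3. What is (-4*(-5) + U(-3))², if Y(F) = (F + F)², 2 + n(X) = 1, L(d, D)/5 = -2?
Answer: 169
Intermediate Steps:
L(d, D) = -10 (L(d, D) = 5*(-2) = -10)
n(X) = -1 (n(X) = -2 + 1 = -1)
Y(F) = 4*F² (Y(F) = (2*F)² = 4*F²)
U(T) = 3 - 4*T² (U(T) = -(4*T² - 3) = -(-3 + 4*T²) = 3 - 4*T²)
(-4*(-5) + U(-3))² = (-4*(-5) + (3 - 4*(-3)²))² = (20 + (3 - 4*9))² = (20 + (3 - 36))² = (20 - 33)² = (-13)² = 169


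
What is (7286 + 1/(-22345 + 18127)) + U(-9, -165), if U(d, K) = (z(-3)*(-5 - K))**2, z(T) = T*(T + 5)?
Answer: 3918041147/4218 ≈ 9.2889e+5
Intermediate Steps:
z(T) = T*(5 + T)
U(d, K) = (30 + 6*K)**2 (U(d, K) = ((-3*(5 - 3))*(-5 - K))**2 = ((-3*2)*(-5 - K))**2 = (-6*(-5 - K))**2 = (30 + 6*K)**2)
(7286 + 1/(-22345 + 18127)) + U(-9, -165) = (7286 + 1/(-22345 + 18127)) + 36*(5 - 165)**2 = (7286 + 1/(-4218)) + 36*(-160)**2 = (7286 - 1/4218) + 36*25600 = 30732347/4218 + 921600 = 3918041147/4218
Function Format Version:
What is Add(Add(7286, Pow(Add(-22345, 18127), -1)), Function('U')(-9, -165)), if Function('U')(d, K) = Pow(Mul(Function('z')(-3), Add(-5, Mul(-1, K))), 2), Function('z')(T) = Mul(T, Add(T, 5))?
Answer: Rational(3918041147, 4218) ≈ 9.2889e+5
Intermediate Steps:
Function('z')(T) = Mul(T, Add(5, T))
Function('U')(d, K) = Pow(Add(30, Mul(6, K)), 2) (Function('U')(d, K) = Pow(Mul(Mul(-3, Add(5, -3)), Add(-5, Mul(-1, K))), 2) = Pow(Mul(Mul(-3, 2), Add(-5, Mul(-1, K))), 2) = Pow(Mul(-6, Add(-5, Mul(-1, K))), 2) = Pow(Add(30, Mul(6, K)), 2))
Add(Add(7286, Pow(Add(-22345, 18127), -1)), Function('U')(-9, -165)) = Add(Add(7286, Pow(Add(-22345, 18127), -1)), Mul(36, Pow(Add(5, -165), 2))) = Add(Add(7286, Pow(-4218, -1)), Mul(36, Pow(-160, 2))) = Add(Add(7286, Rational(-1, 4218)), Mul(36, 25600)) = Add(Rational(30732347, 4218), 921600) = Rational(3918041147, 4218)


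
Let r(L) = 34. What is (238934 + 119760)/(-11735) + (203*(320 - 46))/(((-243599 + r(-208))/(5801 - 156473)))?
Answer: 2807425452518/81663865 ≈ 34378.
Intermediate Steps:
(238934 + 119760)/(-11735) + (203*(320 - 46))/(((-243599 + r(-208))/(5801 - 156473))) = (238934 + 119760)/(-11735) + (203*(320 - 46))/(((-243599 + 34)/(5801 - 156473))) = 358694*(-1/11735) + (203*274)/((-243565/(-150672))) = -358694/11735 + 55622/((-243565*(-1/150672))) = -358694/11735 + 55622/(243565/150672) = -358694/11735 + 55622*(150672/243565) = -358694/11735 + 1197239712/34795 = 2807425452518/81663865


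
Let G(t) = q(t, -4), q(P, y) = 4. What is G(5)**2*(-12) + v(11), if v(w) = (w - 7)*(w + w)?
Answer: -104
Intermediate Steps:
G(t) = 4
v(w) = 2*w*(-7 + w) (v(w) = (-7 + w)*(2*w) = 2*w*(-7 + w))
G(5)**2*(-12) + v(11) = 4**2*(-12) + 2*11*(-7 + 11) = 16*(-12) + 2*11*4 = -192 + 88 = -104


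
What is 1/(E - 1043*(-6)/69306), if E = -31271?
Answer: -11551/361210278 ≈ -3.1979e-5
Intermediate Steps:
1/(E - 1043*(-6)/69306) = 1/(-31271 - 1043*(-6)/69306) = 1/(-31271 + 6258*(1/69306)) = 1/(-31271 + 1043/11551) = 1/(-361210278/11551) = -11551/361210278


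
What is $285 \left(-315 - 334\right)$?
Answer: $-184965$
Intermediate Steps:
$285 \left(-315 - 334\right) = 285 \left(-649\right) = -184965$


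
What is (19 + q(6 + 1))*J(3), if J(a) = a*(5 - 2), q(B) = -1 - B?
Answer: 99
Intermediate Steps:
J(a) = 3*a (J(a) = a*3 = 3*a)
(19 + q(6 + 1))*J(3) = (19 + (-1 - (6 + 1)))*(3*3) = (19 + (-1 - 1*7))*9 = (19 + (-1 - 7))*9 = (19 - 8)*9 = 11*9 = 99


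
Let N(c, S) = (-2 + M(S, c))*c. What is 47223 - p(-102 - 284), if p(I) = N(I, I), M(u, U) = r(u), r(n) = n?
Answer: -102545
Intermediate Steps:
M(u, U) = u
N(c, S) = c*(-2 + S) (N(c, S) = (-2 + S)*c = c*(-2 + S))
p(I) = I*(-2 + I)
47223 - p(-102 - 284) = 47223 - (-102 - 284)*(-2 + (-102 - 284)) = 47223 - (-386)*(-2 - 386) = 47223 - (-386)*(-388) = 47223 - 1*149768 = 47223 - 149768 = -102545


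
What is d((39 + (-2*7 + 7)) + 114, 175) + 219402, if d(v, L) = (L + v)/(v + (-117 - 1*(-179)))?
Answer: 45635937/208 ≈ 2.1940e+5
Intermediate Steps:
d(v, L) = (L + v)/(62 + v) (d(v, L) = (L + v)/(v + (-117 + 179)) = (L + v)/(v + 62) = (L + v)/(62 + v))
d((39 + (-2*7 + 7)) + 114, 175) + 219402 = (175 + ((39 + (-2*7 + 7)) + 114))/(62 + ((39 + (-2*7 + 7)) + 114)) + 219402 = (175 + ((39 + (-14 + 7)) + 114))/(62 + ((39 + (-14 + 7)) + 114)) + 219402 = (175 + ((39 - 7) + 114))/(62 + ((39 - 7) + 114)) + 219402 = (175 + (32 + 114))/(62 + (32 + 114)) + 219402 = (175 + 146)/(62 + 146) + 219402 = 321/208 + 219402 = 45635937/208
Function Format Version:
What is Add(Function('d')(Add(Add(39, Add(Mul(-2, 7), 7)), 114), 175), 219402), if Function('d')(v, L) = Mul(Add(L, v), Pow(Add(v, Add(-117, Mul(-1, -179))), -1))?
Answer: Rational(45635937, 208) ≈ 2.1940e+5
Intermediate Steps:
Function('d')(v, L) = Mul(Pow(Add(62, v), -1), Add(L, v)) (Function('d')(v, L) = Mul(Add(L, v), Pow(Add(v, Add(-117, 179)), -1)) = Mul(Add(L, v), Pow(Add(v, 62), -1)) = Mul(Add(L, v), Pow(Add(62, v), -1)) = Mul(Pow(Add(62, v), -1), Add(L, v)))
Add(Function('d')(Add(Add(39, Add(Mul(-2, 7), 7)), 114), 175), 219402) = Add(Mul(Pow(Add(62, Add(Add(39, Add(Mul(-2, 7), 7)), 114)), -1), Add(175, Add(Add(39, Add(Mul(-2, 7), 7)), 114))), 219402) = Add(Mul(Pow(Add(62, Add(Add(39, Add(-14, 7)), 114)), -1), Add(175, Add(Add(39, Add(-14, 7)), 114))), 219402) = Add(Mul(Pow(Add(62, Add(Add(39, -7), 114)), -1), Add(175, Add(Add(39, -7), 114))), 219402) = Add(Mul(Pow(Add(62, Add(32, 114)), -1), Add(175, Add(32, 114))), 219402) = Add(Mul(Pow(Add(62, 146), -1), Add(175, 146)), 219402) = Add(Mul(Pow(208, -1), 321), 219402) = Add(Mul(Rational(1, 208), 321), 219402) = Add(Rational(321, 208), 219402) = Rational(45635937, 208)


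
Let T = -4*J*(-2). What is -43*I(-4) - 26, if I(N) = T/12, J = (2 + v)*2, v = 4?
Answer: -370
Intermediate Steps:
J = 12 (J = (2 + 4)*2 = 6*2 = 12)
T = 96 (T = -4*12*(-2) = -48*(-2) = 96)
I(N) = 8 (I(N) = 96/12 = 96*(1/12) = 8)
-43*I(-4) - 26 = -43*8 - 26 = -344 - 26 = -370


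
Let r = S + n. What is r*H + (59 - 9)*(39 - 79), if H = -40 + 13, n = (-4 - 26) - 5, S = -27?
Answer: -326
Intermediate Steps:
n = -35 (n = -30 - 5 = -35)
H = -27
r = -62 (r = -27 - 35 = -62)
r*H + (59 - 9)*(39 - 79) = -62*(-27) + (59 - 9)*(39 - 79) = 1674 + 50*(-40) = 1674 - 2000 = -326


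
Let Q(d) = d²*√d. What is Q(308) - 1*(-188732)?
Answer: 188732 + 189728*√77 ≈ 1.8536e+6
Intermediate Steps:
Q(d) = d^(5/2)
Q(308) - 1*(-188732) = 308^(5/2) - 1*(-188732) = 189728*√77 + 188732 = 188732 + 189728*√77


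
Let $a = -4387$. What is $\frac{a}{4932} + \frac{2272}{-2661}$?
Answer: $- \frac{7626437}{4374684} \approx -1.7433$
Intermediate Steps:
$\frac{a}{4932} + \frac{2272}{-2661} = - \frac{4387}{4932} + \frac{2272}{-2661} = \left(-4387\right) \frac{1}{4932} + 2272 \left(- \frac{1}{2661}\right) = - \frac{4387}{4932} - \frac{2272}{2661} = - \frac{7626437}{4374684}$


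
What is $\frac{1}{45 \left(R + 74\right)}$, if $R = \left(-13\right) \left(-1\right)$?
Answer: $\frac{1}{3915} \approx 0.00025543$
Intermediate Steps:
$R = 13$
$\frac{1}{45 \left(R + 74\right)} = \frac{1}{45 \left(13 + 74\right)} = \frac{1}{45 \cdot 87} = \frac{1}{3915}$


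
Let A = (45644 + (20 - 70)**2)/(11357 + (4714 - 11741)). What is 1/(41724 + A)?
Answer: 2165/90356532 ≈ 2.3961e-5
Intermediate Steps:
A = 24072/2165 (A = (45644 + (-50)**2)/(11357 - 7027) = (45644 + 2500)/4330 = 48144*(1/4330) = 24072/2165 ≈ 11.119)
1/(41724 + A) = 1/(41724 + 24072/2165) = 1/(90356532/2165) = 2165/90356532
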